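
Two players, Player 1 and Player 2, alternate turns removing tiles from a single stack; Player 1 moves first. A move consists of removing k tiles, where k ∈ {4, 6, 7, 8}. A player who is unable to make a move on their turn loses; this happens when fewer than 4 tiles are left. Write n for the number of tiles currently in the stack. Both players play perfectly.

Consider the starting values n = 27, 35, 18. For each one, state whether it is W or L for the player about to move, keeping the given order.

Build the W/L table. Terminal = L. A non-terminal position is W if it has a move to some L; otherwise it is L.
n=0: no move → L
n=1: no move → L
n=2: no move → L
n=3: no move → L
n=4: can move to 0, which is L ⇒ W
n=5: can move to 1, which is L ⇒ W
n=6: can move to 2, which is L ⇒ W
n=7: can move to 3, which is L ⇒ W
n=8: can move to 2, which is L ⇒ W
n=9: can move to 3, which is L ⇒ W
n=10: can move to 3, which is L ⇒ W
n=11: can move to 3, which is L ⇒ W
n=12: moves to 8(W), 6(W), 5(W), 4(W); every one is W ⇒ L
n=13: moves to 9(W), 7(W), 6(W), 5(W); every one is W ⇒ L
n=14: moves to 10(W), 8(W), 7(W), 6(W); every one is W ⇒ L
n=15: moves to 11(W), 9(W), 8(W), 7(W); every one is W ⇒ L
n=16: can move to 12, which is L ⇒ W
n=17: can move to 13, which is L ⇒ W
n=18: can move to 14, which is L ⇒ W
n=19: can move to 15, which is L ⇒ W
n=20: can move to 14, which is L ⇒ W
n=21: can move to 15, which is L ⇒ W
n=22: can move to 15, which is L ⇒ W
n=23: can move to 15, which is L ⇒ W
n=24: moves to 20(W), 18(W), 17(W), 16(W); every one is W ⇒ L
n=25: moves to 21(W), 19(W), 18(W), 17(W); every one is W ⇒ L
n=26: moves to 22(W), 20(W), 19(W), 18(W); every one is W ⇒ L
n=27: moves to 23(W), 21(W), 20(W), 19(W); every one is W ⇒ L
n=28: can move to 24, which is L ⇒ W
n=29: can move to 25, which is L ⇒ W
n=30: can move to 26, which is L ⇒ W
n=31: can move to 27, which is L ⇒ W
n=32: can move to 26, which is L ⇒ W
n=33: can move to 27, which is L ⇒ W
n=34: can move to 27, which is L ⇒ W
n=35: can move to 27, which is L ⇒ W

27: L, 35: W, 18: W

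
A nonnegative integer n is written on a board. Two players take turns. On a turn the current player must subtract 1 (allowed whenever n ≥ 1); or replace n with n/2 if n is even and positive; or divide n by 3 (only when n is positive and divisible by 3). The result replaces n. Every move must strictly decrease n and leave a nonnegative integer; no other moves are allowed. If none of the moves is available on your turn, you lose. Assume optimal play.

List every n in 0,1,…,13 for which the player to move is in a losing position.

0, 2, 5, 7, 9, 11, 13

Build the W/L table. Terminal = L. A non-terminal position is W if it has a move to some L; otherwise it is L.
n=0: no move → L
n=1: W (go to 0, an L position)
n=2: L (sole option 1(W) is W)
n=3: W (go to 2, an L position)
n=4: W (go to 2, an L position)
n=5: L (sole option 4(W) is W)
n=6: W (go to 2, an L position)
n=7: L (sole option 6(W) is W)
n=8: W (go to 7, an L position)
n=9: L (options 3(W), 8(W) are all W)
n=10: W (go to 5, an L position)
n=11: L (sole option 10(W) is W)
n=12: W (go to 11, an L position)
n=13: L (sole option 12(W) is W)
Reading off the rows marked L gives the requested list; there are 7 such values of n.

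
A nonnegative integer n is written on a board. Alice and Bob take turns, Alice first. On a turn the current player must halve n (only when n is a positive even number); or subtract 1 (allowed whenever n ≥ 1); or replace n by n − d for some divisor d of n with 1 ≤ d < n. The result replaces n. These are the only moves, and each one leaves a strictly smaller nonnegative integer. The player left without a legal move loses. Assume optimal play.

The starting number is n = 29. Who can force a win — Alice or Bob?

Bob wins.

Build the W/L table. Terminal = L. A non-terminal position is W if it has a move to some L; otherwise it is L.
n=0: no move → L
n=1: →0(L), so W
n=2: →1(W) only, which is W, so L
n=3: →2(L), so W
n=4: →2(L), so W
n=5: →4(W) only, which is W, so L
n=6: →5(L), so W
n=7: →6(W) only, which is W, so L
n=8: →7(L), so W
n=9: →6(W), 8(W) — all W, so L
n=10: →5(L), so W
n=11: →10(W) only, which is W, so L
n=12: →9(L), so W
n=13: →12(W) only, which is W, so L
n=14: →7(L), so W
n=15: →10(W), 12(W), 14(W) — all W, so L
n=16: →15(L), so W
n=17: →16(W) only, which is W, so L
n=18: →9(L), so W
n=19: →18(W) only, which is W, so L
n=20: →15(L), so W
n=21: →14(W), 18(W), 20(W) — all W, so L
n=22: →11(L), so W
n=23: →22(W) only, which is W, so L
n=24: →21(L), so W
n=25: →20(W), 24(W) — all W, so L
n=26: →13(L), so W
n=27: →18(W), 24(W), 26(W) — all W, so L
n=28: →21(L), so W
n=29: →28(W) only, which is W, so L
Every move from 29 reaches a W position, so the mover loses.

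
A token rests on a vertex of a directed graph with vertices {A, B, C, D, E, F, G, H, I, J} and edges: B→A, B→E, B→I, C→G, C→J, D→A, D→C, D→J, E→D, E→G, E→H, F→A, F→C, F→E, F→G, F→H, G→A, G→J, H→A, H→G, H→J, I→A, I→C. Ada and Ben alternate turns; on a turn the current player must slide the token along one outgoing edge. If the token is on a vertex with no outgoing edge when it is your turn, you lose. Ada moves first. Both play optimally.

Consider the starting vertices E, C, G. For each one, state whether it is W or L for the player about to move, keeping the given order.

Classify positions by backward induction: terminal positions (no move available) are L. From any other position, the mover wins iff some move reaches an L.
Every edge goes from a vertex to one that appears earlier in the order A, J, G, C, H, D, I, E, B, F, so processing vertices in that order labels each vertex after all of its successors.
A: no outgoing edge → L
J: no outgoing edge → L
G: can move to J, which is L ⇒ W
C: can move to J, which is L ⇒ W
H: can move to J, which is L ⇒ W
D: can move to J, which is L ⇒ W
I: can move to A, which is L ⇒ W
E: moves to D(W), H(W), G(W); every one is W ⇒ L
B: can move to E, which is L ⇒ W
F: can move to E, which is L ⇒ W

E: L, C: W, G: W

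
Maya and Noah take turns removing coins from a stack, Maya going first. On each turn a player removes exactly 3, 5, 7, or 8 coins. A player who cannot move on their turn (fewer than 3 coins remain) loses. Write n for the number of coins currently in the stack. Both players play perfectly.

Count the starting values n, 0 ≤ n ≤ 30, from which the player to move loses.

9

Compute win/loss labels from the base case upward. A position with no move is L. Any other position is W if it can reach an L in one move, else L.
n=0: no move → L
n=1: no move → L
n=2: no move → L
n=3: →0(L), so W
n=4: →1(L), so W
n=5: →2(L), so W
n=6: →1(L), so W
n=7: →2(L), so W
n=8: →1(L), so W
n=9: →2(L), so W
n=10: →2(L), so W
n=11: →8(W), 6(W), 4(W), 3(W) — all W, so L
n=12: →9(W), 7(W), 5(W), 4(W) — all W, so L
n=13: →10(W), 8(W), 6(W), 5(W) — all W, so L
n=14: →11(L), so W
n=15: →12(L), so W
n=16: →13(L), so W
n=17: →12(L), so W
n=18: →13(L), so W
n=19: →12(L), so W
n=20: →13(L), so W
n=21: →13(L), so W
n=22: →19(W), 17(W), 15(W), 14(W) — all W, so L
n=23: →20(W), 18(W), 16(W), 15(W) — all W, so L
n=24: →21(W), 19(W), 17(W), 16(W) — all W, so L
n=25: →22(L), so W
n=26: →23(L), so W
n=27: →24(L), so W
n=28: →23(L), so W
n=29: →24(L), so W
n=30: →23(L), so W
L entries with 0 ≤ n ≤ 30: n = 0, 1, 2, 11, 12, 13, 22, 23, 24; that makes 9.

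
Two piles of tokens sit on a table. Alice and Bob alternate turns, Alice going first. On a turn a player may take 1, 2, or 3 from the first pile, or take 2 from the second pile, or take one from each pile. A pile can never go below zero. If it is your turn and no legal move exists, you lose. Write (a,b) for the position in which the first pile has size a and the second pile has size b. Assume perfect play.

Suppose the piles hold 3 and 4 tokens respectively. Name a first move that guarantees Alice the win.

Use the standard recursion: the mover loses at a terminal position; elsewhere, the mover wins exactly when some move hands the opponent an L position.
No move ever increases a pile, so every position that can arise here has a ≤ 3 and b ≤ 4; it is enough to label the cells with 0 ≤ a ≤ 3 and 0 ≤ b ≤ 4.
Every move lowers a or b (never raises either), so fill the grid row by row in increasing a, and left to right within a row: each cell's successors are then already labelled.
      b=0  b=1  b=2  b=3  b=4
a=0:    L    L    W    W    L
a=1:    W    W    W    L    W
a=2:    W    W    L    W    W
a=3:    W    W    W    W    W
Cells with no legal move (terminal, hence L): (0,0), (0,1).
The remaining L cells, each justified by listing all of its moves:
(0,4): only reaches (0,2)(W), which is W → L
(1,3): only reaches (0,3)(W), (1,1)(W), (0,2)(W), all W → L
(2,2): only reaches (1,2)(W), (0,2)(W), (2,0)(W), (1,1)(W), all W → L
Every other cell has at least one move into one of the L cells above, so it is W.
From (3,4), the L positions reachable in one move are: (0,4).

Move to (0,4).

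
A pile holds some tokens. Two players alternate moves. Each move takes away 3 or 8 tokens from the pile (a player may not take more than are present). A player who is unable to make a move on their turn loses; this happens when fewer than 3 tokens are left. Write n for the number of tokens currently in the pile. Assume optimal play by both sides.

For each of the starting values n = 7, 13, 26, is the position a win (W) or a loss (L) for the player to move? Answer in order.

7: L, 13: L, 26: W

Use the standard recursion: the mover loses at a terminal position; elsewhere, the mover wins exactly when some move hands the opponent an L position.
n=0: no move → L
n=1: no move → L
n=2: no move → L
n=3: W (go to 0, an L position)
n=4: W (go to 1, an L position)
n=5: W (go to 2, an L position)
n=6: L (sole option 3(W) is W)
n=7: L (sole option 4(W) is W)
n=8: W (go to 0, an L position)
n=9: W (go to 6, an L position)
n=10: W (go to 7, an L position)
n=11: L (options 8(W), 3(W) are all W)
n=12: L (options 9(W), 4(W) are all W)
n=13: L (options 10(W), 5(W) are all W)
n=14: W (go to 11, an L position)
n=15: W (go to 12, an L position)
n=16: W (go to 13, an L position)
n=17: L (options 14(W), 9(W) are all W)
n=18: L (options 15(W), 10(W) are all W)
n=19: W (go to 11, an L position)
n=20: W (go to 17, an L position)
n=21: W (go to 18, an L position)
n=22: L (options 19(W), 14(W) are all W)
n=23: L (options 20(W), 15(W) are all W)
n=24: L (options 21(W), 16(W) are all W)
n=25: W (go to 22, an L position)
n=26: W (go to 23, an L position)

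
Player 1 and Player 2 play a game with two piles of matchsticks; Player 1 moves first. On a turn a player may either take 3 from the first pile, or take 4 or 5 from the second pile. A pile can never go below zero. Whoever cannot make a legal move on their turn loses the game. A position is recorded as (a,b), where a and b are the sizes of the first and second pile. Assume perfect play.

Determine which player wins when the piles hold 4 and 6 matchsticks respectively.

Player 2 wins.

Work bottom-up. With no move the player to move loses. Otherwise the position is W if at least one move leads to an L position for the opponent, and L if every move leads to a W.
No move ever increases a pile, so every position that can arise here has a ≤ 4 and b ≤ 6; it is enough to label the cells with 0 ≤ a ≤ 4 and 0 ≤ b ≤ 6.
Every move lowers a or b (never raises either), so fill the grid row by row in increasing a, and left to right within a row: each cell's successors are then already labelled.
      b=0  b=1  b=2  b=3  b=4  b=5  b=6
a=0:    L    L    L    L    W    W    W
a=1:    L    L    L    L    W    W    W
a=2:    L    L    L    L    W    W    W
a=3:    W    W    W    W    L    L    L
a=4:    W    W    W    W    L    L    L
Cells with no legal move (terminal, hence L): (0,0), (0,1), (0,2), (0,3), (1,0), (1,1), (1,2), (1,3), (2,0), (2,1), (2,2), (2,3).
The remaining L cells, each justified by listing all of its moves:
(3,4): only reaches (0,4)(W), (3,0)(W), all W → L
(3,5): only reaches (0,5)(W), (3,1)(W), (3,0)(W), all W → L
(3,6): only reaches (0,6)(W), (3,2)(W), (3,1)(W), all W → L
(4,4): only reaches (1,4)(W), (4,0)(W), all W → L
(4,5): only reaches (1,5)(W), (4,1)(W), (4,0)(W), all W → L
(4,6): only reaches (1,6)(W), (4,2)(W), (4,1)(W), all W → L
Every other cell has at least one move into one of the L cells above, so it is W.
The starting position (4,6) is L: whatever Player 1 does, the opponent receives a W position.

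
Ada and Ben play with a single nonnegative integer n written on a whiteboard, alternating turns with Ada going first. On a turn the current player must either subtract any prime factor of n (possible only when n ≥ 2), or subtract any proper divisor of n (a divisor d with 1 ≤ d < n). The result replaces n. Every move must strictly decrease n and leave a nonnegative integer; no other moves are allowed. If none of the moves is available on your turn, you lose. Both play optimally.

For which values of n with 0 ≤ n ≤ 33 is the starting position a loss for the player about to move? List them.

Compute win/loss labels from the base case upward. A position with no move is L. Any other position is W if it can reach an L in one move, else L.
n=0: no move → L
n=1: no move → L
n=2: can move to 0, which is L ⇒ W
n=3: can move to 0, which is L ⇒ W
n=4: moves to 2(W), 3(W); every one is W ⇒ L
n=5: can move to 0, which is L ⇒ W
n=6: can move to 4, which is L ⇒ W
n=7: can move to 0, which is L ⇒ W
n=8: can move to 4, which is L ⇒ W
n=9: moves to 6(W), 8(W); every one is W ⇒ L
n=10: can move to 9, which is L ⇒ W
n=11: can move to 0, which is L ⇒ W
n=12: can move to 9, which is L ⇒ W
n=13: can move to 0, which is L ⇒ W
n=14: moves to 7(W), 12(W), 13(W); every one is W ⇒ L
n=15: can move to 14, which is L ⇒ W
n=16: can move to 14, which is L ⇒ W
n=17: can move to 0, which is L ⇒ W
n=18: can move to 9, which is L ⇒ W
n=19: can move to 0, which is L ⇒ W
n=20: moves to 10(W), 15(W), 16(W), 18(W), 19(W); every one is W ⇒ L
n=21: can move to 14, which is L ⇒ W
n=22: can move to 20, which is L ⇒ W
n=23: can move to 0, which is L ⇒ W
n=24: can move to 20, which is L ⇒ W
n=25: can move to 20, which is L ⇒ W
n=26: moves to 13(W), 24(W), 25(W); every one is W ⇒ L
n=27: can move to 26, which is L ⇒ W
n=28: can move to 14, which is L ⇒ W
n=29: can move to 0, which is L ⇒ W
n=30: can move to 20, which is L ⇒ W
n=31: can move to 0, which is L ⇒ W
n=32: moves to 16(W), 24(W), 28(W), 30(W), 31(W); every one is W ⇒ L
n=33: can move to 32, which is L ⇒ W
The losing starting values of n are exactly the entries labelled L in this table (8 of them).

0, 1, 4, 9, 14, 20, 26, 32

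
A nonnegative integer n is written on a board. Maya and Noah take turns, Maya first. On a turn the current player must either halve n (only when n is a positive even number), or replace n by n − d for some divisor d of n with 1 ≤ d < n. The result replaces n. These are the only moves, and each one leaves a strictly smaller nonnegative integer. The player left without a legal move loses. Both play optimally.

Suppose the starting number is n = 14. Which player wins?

Maya wins.

Label each position W (a win for the player to move) or L (a loss). A position with no legal move is L; any other position is W exactly when some move reaches an L, and L when every move reaches a W.
n=0: no move → L
n=1: no move → L
n=2: reaches L-position 1 → W
n=3: only reaches 2(W), which is W → L
n=4: reaches L-position 3 → W
n=5: only reaches 4(W), which is W → L
n=6: reaches L-position 3 → W
n=7: only reaches 6(W), which is W → L
n=8: reaches L-position 7 → W
n=9: only reaches 6(W), 8(W), all W → L
n=10: reaches L-position 5 → W
n=11: only reaches 10(W), which is W → L
n=12: reaches L-position 9 → W
n=13: only reaches 12(W), which is W → L
n=14: reaches L-position 7 → W
The starting position 14 is W: Maya should move to 7, handing over an L position.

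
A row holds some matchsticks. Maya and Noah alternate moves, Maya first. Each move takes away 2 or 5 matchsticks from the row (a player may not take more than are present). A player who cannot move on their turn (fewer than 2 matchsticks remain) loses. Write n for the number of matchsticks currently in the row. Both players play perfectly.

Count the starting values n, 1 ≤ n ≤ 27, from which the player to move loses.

Label each position W (a win for the player to move) or L (a loss). A position with no legal move is L; any other position is W exactly when some move reaches an L, and L when every move reaches a W.
n=0: no move → L
n=1: no move → L
n=2: →0(L), so W
n=3: →1(L), so W
n=4: →2(W) only, which is W, so L
n=5: →0(L), so W
n=6: →4(L), so W
n=7: →5(W), 2(W) — all W, so L
n=8: →6(W), 3(W) — all W, so L
n=9: →7(L), so W
n=10: →8(L), so W
n=11: →9(W), 6(W) — all W, so L
n=12: →7(L), so W
n=13: →11(L), so W
n=14: →12(W), 9(W) — all W, so L
n=15: →13(W), 10(W) — all W, so L
n=16: →14(L), so W
n=17: →15(L), so W
n=18: →16(W), 13(W) — all W, so L
n=19: →14(L), so W
n=20: →18(L), so W
n=21: →19(W), 16(W) — all W, so L
n=22: →20(W), 17(W) — all W, so L
n=23: →21(L), so W
n=24: →22(L), so W
n=25: →23(W), 20(W) — all W, so L
n=26: →21(L), so W
n=27: →25(L), so W
L entries with 1 ≤ n ≤ 27 (n=0 is outside the asked range and is not counted): n = 1, 4, 7, 8, 11, 14, 15, 18, 21, 22, 25; that makes 11.

11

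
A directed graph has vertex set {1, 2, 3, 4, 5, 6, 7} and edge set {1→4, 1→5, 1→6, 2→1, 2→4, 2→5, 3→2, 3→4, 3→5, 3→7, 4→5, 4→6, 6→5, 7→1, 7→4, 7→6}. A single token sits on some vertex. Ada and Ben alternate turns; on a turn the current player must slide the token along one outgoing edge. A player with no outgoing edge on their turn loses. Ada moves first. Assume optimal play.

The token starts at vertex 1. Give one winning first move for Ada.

Positions with no move are L. A position that does have a move is losing for the player to move precisely when every available move leads to a winning position for the opponent. Fill in the labels:
Every edge goes from a vertex to one that appears earlier in the order 5, 6, 4, 1, 2, 7, 3, so processing vertices in that order labels each vertex after all of its successors.
5: no outgoing edge → L
6: can move to 5, which is L ⇒ W
4: can move to 5, which is L ⇒ W
1: can move to 5, which is L ⇒ W
2: can move to 5, which is L ⇒ W
7: moves to 1(W), 4(W), 6(W); every one is W ⇒ L
3: can move to 7, which is L ⇒ W
From 1, the L positions reachable in one move are: 5.

Move to 5.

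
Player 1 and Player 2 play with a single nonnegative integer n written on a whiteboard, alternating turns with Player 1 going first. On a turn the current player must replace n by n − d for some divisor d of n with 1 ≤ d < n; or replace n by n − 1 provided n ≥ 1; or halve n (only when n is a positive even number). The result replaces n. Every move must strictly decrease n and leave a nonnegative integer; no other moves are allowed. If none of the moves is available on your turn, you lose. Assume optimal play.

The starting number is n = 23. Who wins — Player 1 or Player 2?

Player 2 wins.

Compute win/loss labels from the base case upward. A position with no move is L. Any other position is W if it can reach an L in one move, else L.
n=0: no move → L
n=1: →0(L), so W
n=2: →1(W) only, which is W, so L
n=3: →2(L), so W
n=4: →2(L), so W
n=5: →4(W) only, which is W, so L
n=6: →5(L), so W
n=7: →6(W) only, which is W, so L
n=8: →7(L), so W
n=9: →6(W), 8(W) — all W, so L
n=10: →5(L), so W
n=11: →10(W) only, which is W, so L
n=12: →9(L), so W
n=13: →12(W) only, which is W, so L
n=14: →7(L), so W
n=15: →10(W), 12(W), 14(W) — all W, so L
n=16: →15(L), so W
n=17: →16(W) only, which is W, so L
n=18: →9(L), so W
n=19: →18(W) only, which is W, so L
n=20: →15(L), so W
n=21: →14(W), 18(W), 20(W) — all W, so L
n=22: →11(L), so W
n=23: →22(W) only, which is W, so L
Every move from 23 reaches a W position, so the mover loses.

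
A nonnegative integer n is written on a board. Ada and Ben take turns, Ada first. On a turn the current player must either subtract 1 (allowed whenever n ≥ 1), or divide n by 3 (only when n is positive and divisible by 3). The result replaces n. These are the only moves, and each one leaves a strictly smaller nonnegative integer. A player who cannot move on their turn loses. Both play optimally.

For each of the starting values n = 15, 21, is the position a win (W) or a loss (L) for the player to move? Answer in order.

15: L, 21: W

Classify positions by backward induction: terminal positions (no move available) are L. From any other position, the mover wins iff some move reaches an L.
n=0: no move → L
n=1: reaches L-position 0 → W
n=2: only reaches 1(W), which is W → L
n=3: reaches L-position 2 → W
n=4: only reaches 3(W), which is W → L
n=5: reaches L-position 4 → W
n=6: reaches L-position 2 → W
n=7: only reaches 6(W), which is W → L
n=8: reaches L-position 7 → W
n=9: only reaches 3(W), 8(W), all W → L
n=10: reaches L-position 9 → W
n=11: only reaches 10(W), which is W → L
n=12: reaches L-position 4 → W
n=13: only reaches 12(W), which is W → L
n=14: reaches L-position 13 → W
n=15: only reaches 5(W), 14(W), all W → L
n=16: reaches L-position 15 → W
n=17: only reaches 16(W), which is W → L
n=18: reaches L-position 17 → W
n=19: only reaches 18(W), which is W → L
n=20: reaches L-position 19 → W
n=21: reaches L-position 7 → W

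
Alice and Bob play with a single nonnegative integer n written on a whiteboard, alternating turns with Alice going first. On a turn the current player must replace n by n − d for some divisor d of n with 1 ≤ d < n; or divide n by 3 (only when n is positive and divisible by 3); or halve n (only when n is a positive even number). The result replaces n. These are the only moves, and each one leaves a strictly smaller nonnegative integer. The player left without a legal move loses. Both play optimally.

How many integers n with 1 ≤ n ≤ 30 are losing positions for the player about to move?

12

Compute win/loss labels from the base case upward. A position with no move is L. Any other position is W if it can reach an L in one move, else L.
n=0: no move → L
n=1: no move → L
n=2: W (go to 1, an L position)
n=3: W (go to 1, an L position)
n=4: L (options 2(W), 3(W) are all W)
n=5: W (go to 4, an L position)
n=6: W (go to 4, an L position)
n=7: L (sole option 6(W) is W)
n=8: W (go to 4, an L position)
n=9: L (options 3(W), 6(W), 8(W) are all W)
n=10: W (go to 9, an L position)
n=11: L (sole option 10(W) is W)
n=12: W (go to 4, an L position)
n=13: L (sole option 12(W) is W)
n=14: W (go to 7, an L position)
n=15: L (options 5(W), 10(W), 12(W), 14(W) are all W)
n=16: W (go to 15, an L position)
n=17: L (sole option 16(W) is W)
n=18: W (go to 9, an L position)
n=19: L (sole option 18(W) is W)
n=20: W (go to 15, an L position)
n=21: W (go to 7, an L position)
n=22: W (go to 11, an L position)
n=23: L (sole option 22(W) is W)
n=24: W (go to 23, an L position)
n=25: L (options 20(W), 24(W) are all W)
n=26: W (go to 13, an L position)
n=27: W (go to 9, an L position)
n=28: L (options 14(W), 21(W), 24(W), 26(W), 27(W) are all W)
n=29: W (go to 28, an L position)
n=30: W (go to 15, an L position)
L entries with 1 ≤ n ≤ 30 (n=0 is outside the asked range and is not counted): n = 1, 4, 7, 9, 11, 13, 15, 17, 19, 23, 25, 28; that makes 12.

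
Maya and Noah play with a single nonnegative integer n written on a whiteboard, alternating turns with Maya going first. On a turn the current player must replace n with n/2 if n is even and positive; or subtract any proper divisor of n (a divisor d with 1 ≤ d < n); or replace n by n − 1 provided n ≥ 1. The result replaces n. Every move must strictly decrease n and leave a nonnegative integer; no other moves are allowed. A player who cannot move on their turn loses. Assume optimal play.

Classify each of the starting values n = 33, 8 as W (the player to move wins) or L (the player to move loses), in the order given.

Label each position W (a win for the player to move) or L (a loss). A position with no legal move is L; any other position is W exactly when some move reaches an L, and L when every move reaches a W.
n=0: no move → L
n=1: can move to 0, which is L ⇒ W
n=2: the only move is to 1(W), a W ⇒ L
n=3: can move to 2, which is L ⇒ W
n=4: can move to 2, which is L ⇒ W
n=5: the only move is to 4(W), a W ⇒ L
n=6: can move to 5, which is L ⇒ W
n=7: the only move is to 6(W), a W ⇒ L
n=8: can move to 7, which is L ⇒ W
n=9: moves to 6(W), 8(W); every one is W ⇒ L
n=10: can move to 5, which is L ⇒ W
n=11: the only move is to 10(W), a W ⇒ L
n=12: can move to 9, which is L ⇒ W
n=13: the only move is to 12(W), a W ⇒ L
n=14: can move to 7, which is L ⇒ W
n=15: moves to 10(W), 12(W), 14(W); every one is W ⇒ L
n=16: can move to 15, which is L ⇒ W
n=17: the only move is to 16(W), a W ⇒ L
n=18: can move to 9, which is L ⇒ W
n=19: the only move is to 18(W), a W ⇒ L
n=20: can move to 15, which is L ⇒ W
n=21: moves to 14(W), 18(W), 20(W); every one is W ⇒ L
n=22: can move to 11, which is L ⇒ W
n=23: the only move is to 22(W), a W ⇒ L
n=24: can move to 21, which is L ⇒ W
n=25: moves to 20(W), 24(W); every one is W ⇒ L
n=26: can move to 13, which is L ⇒ W
n=27: moves to 18(W), 24(W), 26(W); every one is W ⇒ L
n=28: can move to 21, which is L ⇒ W
n=29: the only move is to 28(W), a W ⇒ L
n=30: can move to 15, which is L ⇒ W
n=31: the only move is to 30(W), a W ⇒ L
n=32: can move to 31, which is L ⇒ W
n=33: moves to 22(W), 30(W), 32(W); every one is W ⇒ L

33: L, 8: W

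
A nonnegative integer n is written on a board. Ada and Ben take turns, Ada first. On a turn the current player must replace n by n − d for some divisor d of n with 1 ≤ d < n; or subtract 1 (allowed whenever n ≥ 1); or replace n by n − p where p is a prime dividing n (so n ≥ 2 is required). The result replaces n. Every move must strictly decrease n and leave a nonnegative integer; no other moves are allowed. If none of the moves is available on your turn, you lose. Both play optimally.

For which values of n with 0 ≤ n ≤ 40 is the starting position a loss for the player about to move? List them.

0, 4, 9, 14, 20, 26, 32, 35, 38

Use the standard recursion: the mover loses at a terminal position; elsewhere, the mover wins exactly when some move hands the opponent an L position.
n=0: no move → L
n=1: W (go to 0, an L position)
n=2: W (go to 0, an L position)
n=3: W (go to 0, an L position)
n=4: L (options 2(W), 3(W) are all W)
n=5: W (go to 0, an L position)
n=6: W (go to 4, an L position)
n=7: W (go to 0, an L position)
n=8: W (go to 4, an L position)
n=9: L (options 6(W), 8(W) are all W)
n=10: W (go to 9, an L position)
n=11: W (go to 0, an L position)
n=12: W (go to 9, an L position)
n=13: W (go to 0, an L position)
n=14: L (options 7(W), 12(W), 13(W) are all W)
n=15: W (go to 14, an L position)
n=16: W (go to 14, an L position)
n=17: W (go to 0, an L position)
n=18: W (go to 9, an L position)
n=19: W (go to 0, an L position)
n=20: L (options 10(W), 15(W), 16(W), 18(W), 19(W) are all W)
n=21: W (go to 14, an L position)
n=22: W (go to 20, an L position)
n=23: W (go to 0, an L position)
n=24: W (go to 20, an L position)
n=25: W (go to 20, an L position)
n=26: L (options 13(W), 24(W), 25(W) are all W)
n=27: W (go to 26, an L position)
n=28: W (go to 14, an L position)
n=29: W (go to 0, an L position)
n=30: W (go to 20, an L position)
n=31: W (go to 0, an L position)
n=32: L (options 16(W), 24(W), 28(W), 30(W), 31(W) are all W)
n=33: W (go to 32, an L position)
n=34: W (go to 32, an L position)
n=35: L (options 28(W), 30(W), 34(W) are all W)
n=36: W (go to 32, an L position)
n=37: W (go to 0, an L position)
n=38: L (options 19(W), 36(W), 37(W) are all W)
n=39: W (go to 26, an L position)
n=40: W (go to 20, an L position)
Reading off the rows marked L gives the requested list; there are 9 such values of n.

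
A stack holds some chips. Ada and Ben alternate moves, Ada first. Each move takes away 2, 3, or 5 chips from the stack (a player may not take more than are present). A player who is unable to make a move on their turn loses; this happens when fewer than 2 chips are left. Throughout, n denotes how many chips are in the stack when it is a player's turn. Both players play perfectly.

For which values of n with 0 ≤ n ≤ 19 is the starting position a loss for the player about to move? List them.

Work bottom-up. With no move the player to move loses. Otherwise the position is W if at least one move leads to an L position for the opponent, and L if every move leads to a W.
n=0: no move → L
n=1: no move → L
n=2: reaches L-position 0 → W
n=3: reaches L-position 1 → W
n=4: reaches L-position 1 → W
n=5: reaches L-position 0 → W
n=6: reaches L-position 1 → W
n=7: only reaches 5(W), 4(W), 2(W), all W → L
n=8: only reaches 6(W), 5(W), 3(W), all W → L
n=9: reaches L-position 7 → W
n=10: reaches L-position 8 → W
n=11: reaches L-position 8 → W
n=12: reaches L-position 7 → W
n=13: reaches L-position 8 → W
n=14: only reaches 12(W), 11(W), 9(W), all W → L
n=15: only reaches 13(W), 12(W), 10(W), all W → L
n=16: reaches L-position 14 → W
n=17: reaches L-position 15 → W
n=18: reaches L-position 15 → W
n=19: reaches L-position 14 → W
Reading off the rows marked L gives the requested list; there are 6 such values of n.

0, 1, 7, 8, 14, 15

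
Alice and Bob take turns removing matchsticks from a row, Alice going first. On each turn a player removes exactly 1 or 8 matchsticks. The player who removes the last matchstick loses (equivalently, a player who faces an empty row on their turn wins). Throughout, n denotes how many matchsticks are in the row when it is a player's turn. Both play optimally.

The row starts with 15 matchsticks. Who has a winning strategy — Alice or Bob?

Alice wins.

Positions with no move are W. A position that does have a move is losing for the player to move precisely when every available move leads to a winning position for the opponent. Fill in the labels:
n=0: no move; the opponent has just taken the last matchstick and therefore loses → W
n=1: only reaches 0(W), which is W → L
n=2: reaches L-position 1 → W
n=3: only reaches 2(W), which is W → L
n=4: reaches L-position 3 → W
n=5: only reaches 4(W), which is W → L
n=6: reaches L-position 5 → W
n=7: only reaches 6(W), which is W → L
n=8: reaches L-position 7 → W
n=9: reaches L-position 1 → W
n=10: only reaches 9(W), 2(W), all W → L
n=11: reaches L-position 10 → W
n=12: only reaches 11(W), 4(W), all W → L
n=13: reaches L-position 12 → W
n=14: only reaches 13(W), 6(W), all W → L
n=15: reaches L-position 14 → W
From 15 Alice can remove 1, leaving 14, reaching an L position.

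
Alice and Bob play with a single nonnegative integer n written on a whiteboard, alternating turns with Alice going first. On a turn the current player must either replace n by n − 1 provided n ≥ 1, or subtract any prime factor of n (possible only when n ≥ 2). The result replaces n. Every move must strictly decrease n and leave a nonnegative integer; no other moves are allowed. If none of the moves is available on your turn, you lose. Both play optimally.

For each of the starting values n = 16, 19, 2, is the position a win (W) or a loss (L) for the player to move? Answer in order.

16: L, 19: W, 2: W

Compute win/loss labels from the base case upward. A position with no move is L. Any other position is W if it can reach an L in one move, else L.
n=0: no move → L
n=1: can move to 0, which is L ⇒ W
n=2: can move to 0, which is L ⇒ W
n=3: can move to 0, which is L ⇒ W
n=4: moves to 2(W), 3(W); every one is W ⇒ L
n=5: can move to 0, which is L ⇒ W
n=6: can move to 4, which is L ⇒ W
n=7: can move to 0, which is L ⇒ W
n=8: moves to 6(W), 7(W); every one is W ⇒ L
n=9: can move to 8, which is L ⇒ W
n=10: can move to 8, which is L ⇒ W
n=11: can move to 0, which is L ⇒ W
n=12: moves to 9(W), 10(W), 11(W); every one is W ⇒ L
n=13: can move to 0, which is L ⇒ W
n=14: can move to 12, which is L ⇒ W
n=15: can move to 12, which is L ⇒ W
n=16: moves to 14(W), 15(W); every one is W ⇒ L
n=17: can move to 0, which is L ⇒ W
n=18: can move to 16, which is L ⇒ W
n=19: can move to 0, which is L ⇒ W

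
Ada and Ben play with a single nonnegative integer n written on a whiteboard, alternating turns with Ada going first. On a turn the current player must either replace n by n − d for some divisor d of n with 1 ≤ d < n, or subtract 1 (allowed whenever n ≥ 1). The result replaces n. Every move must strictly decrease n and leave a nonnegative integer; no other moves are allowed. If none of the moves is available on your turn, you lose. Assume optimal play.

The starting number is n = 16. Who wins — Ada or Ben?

Classify positions by backward induction: terminal positions (no move available) are L. From any other position, the mover wins iff some move reaches an L.
n=0: no move → L
n=1: reaches L-position 0 → W
n=2: only reaches 1(W), which is W → L
n=3: reaches L-position 2 → W
n=4: reaches L-position 2 → W
n=5: only reaches 4(W), which is W → L
n=6: reaches L-position 5 → W
n=7: only reaches 6(W), which is W → L
n=8: reaches L-position 7 → W
n=9: only reaches 6(W), 8(W), all W → L
n=10: reaches L-position 5 → W
n=11: only reaches 10(W), which is W → L
n=12: reaches L-position 9 → W
n=13: only reaches 12(W), which is W → L
n=14: reaches L-position 7 → W
n=15: only reaches 10(W), 12(W), 14(W), all W → L
n=16: reaches L-position 15 → W
From 16 Ada can move to 15, reaching an L position.

Ada wins.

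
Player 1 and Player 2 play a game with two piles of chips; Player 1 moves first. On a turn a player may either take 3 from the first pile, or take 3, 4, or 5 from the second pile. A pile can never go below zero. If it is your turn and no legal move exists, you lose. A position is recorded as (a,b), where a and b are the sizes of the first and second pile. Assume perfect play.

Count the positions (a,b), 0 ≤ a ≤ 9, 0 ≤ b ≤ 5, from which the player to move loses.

30

Use the standard recursion: the mover loses at a terminal position; elsewhere, the mover wins exactly when some move hands the opponent an L position.
Every move lowers a or b (never raises either), so fill the grid row by row in increasing a, and left to right within a row: each cell's successors are then already labelled.
      b=0  b=1  b=2  b=3  b=4  b=5
a=0:    L    L    L    W    W    W
a=1:    L    L    L    W    W    W
a=2:    L    L    L    W    W    W
a=3:    W    W    W    L    L    L
a=4:    W    W    W    L    L    L
a=5:    W    W    W    L    L    L
a=6:    L    L    L    W    W    W
a=7:    L    L    L    W    W    W
a=8:    L    L    L    W    W    W
a=9:    W    W    W    L    L    L
Cells with no legal move (terminal, hence L): (0,0), (0,1), (0,2), (1,0), (1,1), (1,2), (2,0), (2,1), (2,2).
The remaining L cells, each justified by listing all of its moves:
(3,3): →(0,3)(W), (3,0)(W) — all W, so L
(3,4): →(0,4)(W), (3,1)(W), (3,0)(W) — all W, so L
(3,5): →(0,5)(W), (3,2)(W), (3,1)(W), (3,0)(W) — all W, so L
(4,3): →(1,3)(W), (4,0)(W) — all W, so L
(4,4): →(1,4)(W), (4,1)(W), (4,0)(W) — all W, so L
(4,5): →(1,5)(W), (4,2)(W), (4,1)(W), (4,0)(W) — all W, so L
(5,3): →(2,3)(W), (5,0)(W) — all W, so L
(5,4): →(2,4)(W), (5,1)(W), (5,0)(W) — all W, so L
(5,5): →(2,5)(W), (5,2)(W), (5,1)(W), (5,0)(W) — all W, so L
(6,0): →(3,0)(W) only, which is W, so L
(6,1): →(3,1)(W) only, which is W, so L
(6,2): →(3,2)(W) only, which is W, so L
(7,0): →(4,0)(W) only, which is W, so L
(7,1): →(4,1)(W) only, which is W, so L
(7,2): →(4,2)(W) only, which is W, so L
(8,0): →(5,0)(W) only, which is W, so L
(8,1): →(5,1)(W) only, which is W, so L
(8,2): →(5,2)(W) only, which is W, so L
(9,3): →(6,3)(W), (9,0)(W) — all W, so L
(9,4): →(6,4)(W), (9,1)(W), (9,0)(W) — all W, so L
(9,5): →(6,5)(W), (9,2)(W), (9,1)(W), (9,0)(W) — all W, so L
Every other cell has at least one move into one of the L cells above, so it is W.
L cells per row: a=0: 3, a=1: 3, a=2: 3, a=3: 3, a=4: 3, a=5: 3, a=6: 3, a=7: 3, a=8: 3, a=9: 3; total 30.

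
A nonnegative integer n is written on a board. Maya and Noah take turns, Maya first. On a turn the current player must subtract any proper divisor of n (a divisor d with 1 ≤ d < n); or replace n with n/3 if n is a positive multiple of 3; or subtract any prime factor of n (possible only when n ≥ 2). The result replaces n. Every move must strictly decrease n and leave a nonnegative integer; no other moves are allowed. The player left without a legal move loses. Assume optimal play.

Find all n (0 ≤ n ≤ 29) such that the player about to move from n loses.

Use the standard recursion: the mover loses at a terminal position; elsewhere, the mover wins exactly when some move hands the opponent an L position.
n=0: no move → L
n=1: no move → L
n=2: →0(L), so W
n=3: →0(L), so W
n=4: →2(W), 3(W) — all W, so L
n=5: →0(L), so W
n=6: →4(L), so W
n=7: →0(L), so W
n=8: →4(L), so W
n=9: →3(W), 6(W), 8(W) — all W, so L
n=10: →9(L), so W
n=11: →0(L), so W
n=12: →4(L), so W
n=13: →0(L), so W
n=14: →7(W), 12(W), 13(W) — all W, so L
n=15: →14(L), so W
n=16: →14(L), so W
n=17: →0(L), so W
n=18: →9(L), so W
n=19: →0(L), so W
n=20: →10(W), 15(W), 16(W), 18(W), 19(W) — all W, so L
n=21: →14(L), so W
n=22: →20(L), so W
n=23: →0(L), so W
n=24: →20(L), so W
n=25: →20(L), so W
n=26: →13(W), 24(W), 25(W) — all W, so L
n=27: →9(L), so W
n=28: →14(L), so W
n=29: →0(L), so W
Reading off the rows marked L gives the requested list; there are 7 such values of n.

0, 1, 4, 9, 14, 20, 26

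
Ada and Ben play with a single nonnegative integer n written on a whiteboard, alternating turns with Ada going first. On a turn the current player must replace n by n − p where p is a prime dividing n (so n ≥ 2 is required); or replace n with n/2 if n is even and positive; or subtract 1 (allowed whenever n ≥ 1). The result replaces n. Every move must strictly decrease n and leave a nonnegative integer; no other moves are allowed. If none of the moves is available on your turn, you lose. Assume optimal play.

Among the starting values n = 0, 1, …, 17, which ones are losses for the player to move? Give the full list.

Work bottom-up. With no move the player to move loses. Otherwise the position is W if at least one move leads to an L position for the opponent, and L if every move leads to a W.
n=0: no move → L
n=1: can move to 0, which is L ⇒ W
n=2: can move to 0, which is L ⇒ W
n=3: can move to 0, which is L ⇒ W
n=4: moves to 2(W), 3(W); every one is W ⇒ L
n=5: can move to 0, which is L ⇒ W
n=6: can move to 4, which is L ⇒ W
n=7: can move to 0, which is L ⇒ W
n=8: can move to 4, which is L ⇒ W
n=9: moves to 6(W), 8(W); every one is W ⇒ L
n=10: can move to 9, which is L ⇒ W
n=11: can move to 0, which is L ⇒ W
n=12: can move to 9, which is L ⇒ W
n=13: can move to 0, which is L ⇒ W
n=14: moves to 7(W), 12(W), 13(W); every one is W ⇒ L
n=15: can move to 14, which is L ⇒ W
n=16: can move to 14, which is L ⇒ W
n=17: can move to 0, which is L ⇒ W
Reading off the rows marked L gives the requested list; there are 4 such values of n.

0, 4, 9, 14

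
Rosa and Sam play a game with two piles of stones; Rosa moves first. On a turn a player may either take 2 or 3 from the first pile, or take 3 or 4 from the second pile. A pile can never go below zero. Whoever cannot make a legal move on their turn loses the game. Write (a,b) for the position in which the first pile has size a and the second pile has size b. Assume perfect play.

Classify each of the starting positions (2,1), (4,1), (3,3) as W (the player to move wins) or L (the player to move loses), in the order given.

(2,1): W, (4,1): W, (3,3): L

Use the standard recursion: the mover loses at a terminal position; elsewhere, the mover wins exactly when some move hands the opponent an L position.
No move ever increases a pile, so every position that can arise here has a ≤ 4 and b ≤ 3; it is enough to label the cells with 0 ≤ a ≤ 4 and 0 ≤ b ≤ 3.
Every move lowers a or b (never raises either), so fill the grid row by row in increasing a, and left to right within a row: each cell's successors are then already labelled.
      b=0  b=1  b=2  b=3
a=0:    L    L    L    W
a=1:    L    L    L    W
a=2:    W    W    W    L
a=3:    W    W    W    L
a=4:    W    W    W    W
Cells with no legal move (terminal, hence L): (0,0), (0,1), (0,2), (1,0), (1,1), (1,2).
The remaining L cells, each justified by listing all of its moves:
(2,3): →(0,3)(W), (2,0)(W) — all W, so L
(3,3): →(1,3)(W), (0,3)(W), (3,0)(W) — all W, so L
Every other cell has at least one move into one of the L cells above, so it is W.
(2,1): the move to (0,1) reaches an L cell, so W
(4,1): the move to (1,1) reaches an L cell, so W
(3,3): one of the L cells justified above, so L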